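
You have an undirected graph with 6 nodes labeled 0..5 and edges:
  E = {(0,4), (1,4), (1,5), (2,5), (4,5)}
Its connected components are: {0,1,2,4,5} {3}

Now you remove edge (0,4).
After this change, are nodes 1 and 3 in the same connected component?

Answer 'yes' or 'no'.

Answer: no

Derivation:
Initial components: {0,1,2,4,5} {3}
Removing edge (0,4): it was a bridge — component count 2 -> 3.
New components: {0} {1,2,4,5} {3}
Are 1 and 3 in the same component? no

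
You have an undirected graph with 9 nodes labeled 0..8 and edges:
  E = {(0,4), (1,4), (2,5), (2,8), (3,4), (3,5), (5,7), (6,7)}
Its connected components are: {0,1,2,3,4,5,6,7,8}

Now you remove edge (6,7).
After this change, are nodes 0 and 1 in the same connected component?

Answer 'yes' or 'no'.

Initial components: {0,1,2,3,4,5,6,7,8}
Removing edge (6,7): it was a bridge — component count 1 -> 2.
New components: {0,1,2,3,4,5,7,8} {6}
Are 0 and 1 in the same component? yes

Answer: yes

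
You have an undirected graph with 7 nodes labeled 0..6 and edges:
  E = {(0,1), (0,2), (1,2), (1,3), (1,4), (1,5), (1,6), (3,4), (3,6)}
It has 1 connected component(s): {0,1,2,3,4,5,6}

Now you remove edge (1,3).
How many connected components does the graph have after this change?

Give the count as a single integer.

Answer: 1

Derivation:
Initial component count: 1
Remove (1,3): not a bridge. Count unchanged: 1.
  After removal, components: {0,1,2,3,4,5,6}
New component count: 1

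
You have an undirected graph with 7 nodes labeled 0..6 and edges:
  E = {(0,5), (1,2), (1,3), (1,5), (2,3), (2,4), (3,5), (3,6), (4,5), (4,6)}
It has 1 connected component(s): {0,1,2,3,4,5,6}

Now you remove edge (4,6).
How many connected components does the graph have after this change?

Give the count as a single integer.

Answer: 1

Derivation:
Initial component count: 1
Remove (4,6): not a bridge. Count unchanged: 1.
  After removal, components: {0,1,2,3,4,5,6}
New component count: 1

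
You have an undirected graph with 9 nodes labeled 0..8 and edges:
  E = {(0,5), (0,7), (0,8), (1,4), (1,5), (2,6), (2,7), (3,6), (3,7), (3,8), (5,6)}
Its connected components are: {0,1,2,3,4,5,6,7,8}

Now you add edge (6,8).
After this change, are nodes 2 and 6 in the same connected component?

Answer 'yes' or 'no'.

Answer: yes

Derivation:
Initial components: {0,1,2,3,4,5,6,7,8}
Adding edge (6,8): both already in same component {0,1,2,3,4,5,6,7,8}. No change.
New components: {0,1,2,3,4,5,6,7,8}
Are 2 and 6 in the same component? yes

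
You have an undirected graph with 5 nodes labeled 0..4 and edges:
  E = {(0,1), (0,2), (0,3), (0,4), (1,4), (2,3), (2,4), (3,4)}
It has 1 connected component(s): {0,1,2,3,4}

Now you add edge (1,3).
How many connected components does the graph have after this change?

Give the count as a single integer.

Initial component count: 1
Add (1,3): endpoints already in same component. Count unchanged: 1.
New component count: 1

Answer: 1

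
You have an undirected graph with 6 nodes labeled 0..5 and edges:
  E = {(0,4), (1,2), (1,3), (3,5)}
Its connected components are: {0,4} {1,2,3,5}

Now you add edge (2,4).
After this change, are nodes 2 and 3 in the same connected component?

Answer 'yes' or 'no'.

Initial components: {0,4} {1,2,3,5}
Adding edge (2,4): merges {1,2,3,5} and {0,4}.
New components: {0,1,2,3,4,5}
Are 2 and 3 in the same component? yes

Answer: yes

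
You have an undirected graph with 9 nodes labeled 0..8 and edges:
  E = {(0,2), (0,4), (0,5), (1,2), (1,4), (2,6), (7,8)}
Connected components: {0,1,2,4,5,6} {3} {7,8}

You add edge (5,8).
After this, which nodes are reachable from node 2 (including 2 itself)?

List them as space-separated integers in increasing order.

Answer: 0 1 2 4 5 6 7 8

Derivation:
Before: nodes reachable from 2: {0,1,2,4,5,6}
Adding (5,8): merges 2's component with another. Reachability grows.
After: nodes reachable from 2: {0,1,2,4,5,6,7,8}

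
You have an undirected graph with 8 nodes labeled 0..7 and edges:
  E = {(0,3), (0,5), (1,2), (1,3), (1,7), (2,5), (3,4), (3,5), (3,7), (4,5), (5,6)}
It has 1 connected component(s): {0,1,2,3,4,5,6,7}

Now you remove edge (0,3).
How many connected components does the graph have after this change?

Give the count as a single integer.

Initial component count: 1
Remove (0,3): not a bridge. Count unchanged: 1.
  After removal, components: {0,1,2,3,4,5,6,7}
New component count: 1

Answer: 1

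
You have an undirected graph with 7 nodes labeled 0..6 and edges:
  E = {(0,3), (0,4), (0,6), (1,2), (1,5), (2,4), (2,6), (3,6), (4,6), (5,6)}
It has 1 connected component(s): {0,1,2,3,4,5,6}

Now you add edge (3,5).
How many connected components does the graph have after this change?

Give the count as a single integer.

Initial component count: 1
Add (3,5): endpoints already in same component. Count unchanged: 1.
New component count: 1

Answer: 1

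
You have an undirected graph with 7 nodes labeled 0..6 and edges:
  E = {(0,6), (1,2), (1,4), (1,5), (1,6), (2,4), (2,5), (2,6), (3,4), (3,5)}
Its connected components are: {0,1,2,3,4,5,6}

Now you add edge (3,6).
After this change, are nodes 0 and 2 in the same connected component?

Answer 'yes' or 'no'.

Initial components: {0,1,2,3,4,5,6}
Adding edge (3,6): both already in same component {0,1,2,3,4,5,6}. No change.
New components: {0,1,2,3,4,5,6}
Are 0 and 2 in the same component? yes

Answer: yes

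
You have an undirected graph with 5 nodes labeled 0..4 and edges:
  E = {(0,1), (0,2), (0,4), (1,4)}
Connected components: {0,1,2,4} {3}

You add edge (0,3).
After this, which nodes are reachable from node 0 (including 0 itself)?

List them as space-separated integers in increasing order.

Answer: 0 1 2 3 4

Derivation:
Before: nodes reachable from 0: {0,1,2,4}
Adding (0,3): merges 0's component with another. Reachability grows.
After: nodes reachable from 0: {0,1,2,3,4}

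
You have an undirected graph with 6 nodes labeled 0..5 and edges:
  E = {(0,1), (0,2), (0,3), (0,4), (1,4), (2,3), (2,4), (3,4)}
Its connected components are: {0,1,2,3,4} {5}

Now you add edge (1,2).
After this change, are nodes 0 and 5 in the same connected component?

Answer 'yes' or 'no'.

Answer: no

Derivation:
Initial components: {0,1,2,3,4} {5}
Adding edge (1,2): both already in same component {0,1,2,3,4}. No change.
New components: {0,1,2,3,4} {5}
Are 0 and 5 in the same component? no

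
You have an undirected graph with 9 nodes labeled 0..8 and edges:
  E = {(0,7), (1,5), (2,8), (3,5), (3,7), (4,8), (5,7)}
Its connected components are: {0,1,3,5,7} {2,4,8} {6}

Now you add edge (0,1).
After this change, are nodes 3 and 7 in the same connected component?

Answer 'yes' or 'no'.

Initial components: {0,1,3,5,7} {2,4,8} {6}
Adding edge (0,1): both already in same component {0,1,3,5,7}. No change.
New components: {0,1,3,5,7} {2,4,8} {6}
Are 3 and 7 in the same component? yes

Answer: yes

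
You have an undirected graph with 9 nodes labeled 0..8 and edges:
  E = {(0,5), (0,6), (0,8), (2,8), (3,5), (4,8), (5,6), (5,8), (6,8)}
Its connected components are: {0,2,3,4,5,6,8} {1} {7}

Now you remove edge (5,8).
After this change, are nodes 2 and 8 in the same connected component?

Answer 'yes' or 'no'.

Initial components: {0,2,3,4,5,6,8} {1} {7}
Removing edge (5,8): not a bridge — component count unchanged at 3.
New components: {0,2,3,4,5,6,8} {1} {7}
Are 2 and 8 in the same component? yes

Answer: yes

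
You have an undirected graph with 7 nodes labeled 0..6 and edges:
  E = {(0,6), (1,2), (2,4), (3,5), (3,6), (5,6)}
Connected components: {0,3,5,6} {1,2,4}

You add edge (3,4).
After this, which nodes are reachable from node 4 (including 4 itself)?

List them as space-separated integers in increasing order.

Before: nodes reachable from 4: {1,2,4}
Adding (3,4): merges 4's component with another. Reachability grows.
After: nodes reachable from 4: {0,1,2,3,4,5,6}

Answer: 0 1 2 3 4 5 6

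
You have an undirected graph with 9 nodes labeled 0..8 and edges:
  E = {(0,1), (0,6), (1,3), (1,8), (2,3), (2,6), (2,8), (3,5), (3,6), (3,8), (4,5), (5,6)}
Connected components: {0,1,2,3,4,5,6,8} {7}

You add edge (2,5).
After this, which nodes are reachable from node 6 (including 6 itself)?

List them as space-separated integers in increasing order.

Before: nodes reachable from 6: {0,1,2,3,4,5,6,8}
Adding (2,5): both endpoints already in same component. Reachability from 6 unchanged.
After: nodes reachable from 6: {0,1,2,3,4,5,6,8}

Answer: 0 1 2 3 4 5 6 8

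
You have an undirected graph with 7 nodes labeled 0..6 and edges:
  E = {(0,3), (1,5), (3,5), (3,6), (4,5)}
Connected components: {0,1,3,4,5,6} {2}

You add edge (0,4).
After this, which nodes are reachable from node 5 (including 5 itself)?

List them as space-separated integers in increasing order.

Before: nodes reachable from 5: {0,1,3,4,5,6}
Adding (0,4): both endpoints already in same component. Reachability from 5 unchanged.
After: nodes reachable from 5: {0,1,3,4,5,6}

Answer: 0 1 3 4 5 6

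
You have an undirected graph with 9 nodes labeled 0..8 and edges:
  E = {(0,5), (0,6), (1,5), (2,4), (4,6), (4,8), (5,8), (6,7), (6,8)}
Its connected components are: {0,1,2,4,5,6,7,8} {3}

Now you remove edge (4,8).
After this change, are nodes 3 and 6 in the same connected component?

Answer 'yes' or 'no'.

Answer: no

Derivation:
Initial components: {0,1,2,4,5,6,7,8} {3}
Removing edge (4,8): not a bridge — component count unchanged at 2.
New components: {0,1,2,4,5,6,7,8} {3}
Are 3 and 6 in the same component? no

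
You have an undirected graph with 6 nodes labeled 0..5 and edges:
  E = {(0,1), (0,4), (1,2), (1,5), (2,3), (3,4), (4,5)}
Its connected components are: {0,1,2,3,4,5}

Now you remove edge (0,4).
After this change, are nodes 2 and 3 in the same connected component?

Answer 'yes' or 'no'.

Answer: yes

Derivation:
Initial components: {0,1,2,3,4,5}
Removing edge (0,4): not a bridge — component count unchanged at 1.
New components: {0,1,2,3,4,5}
Are 2 and 3 in the same component? yes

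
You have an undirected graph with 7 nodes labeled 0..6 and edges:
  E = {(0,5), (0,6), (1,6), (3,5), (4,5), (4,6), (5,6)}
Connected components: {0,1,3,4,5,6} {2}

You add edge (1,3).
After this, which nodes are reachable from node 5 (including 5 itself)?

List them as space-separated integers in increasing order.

Before: nodes reachable from 5: {0,1,3,4,5,6}
Adding (1,3): both endpoints already in same component. Reachability from 5 unchanged.
After: nodes reachable from 5: {0,1,3,4,5,6}

Answer: 0 1 3 4 5 6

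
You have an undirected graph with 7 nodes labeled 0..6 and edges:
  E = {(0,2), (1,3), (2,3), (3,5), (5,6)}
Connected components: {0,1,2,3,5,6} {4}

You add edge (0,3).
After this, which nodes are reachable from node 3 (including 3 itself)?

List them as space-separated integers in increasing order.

Answer: 0 1 2 3 5 6

Derivation:
Before: nodes reachable from 3: {0,1,2,3,5,6}
Adding (0,3): both endpoints already in same component. Reachability from 3 unchanged.
After: nodes reachable from 3: {0,1,2,3,5,6}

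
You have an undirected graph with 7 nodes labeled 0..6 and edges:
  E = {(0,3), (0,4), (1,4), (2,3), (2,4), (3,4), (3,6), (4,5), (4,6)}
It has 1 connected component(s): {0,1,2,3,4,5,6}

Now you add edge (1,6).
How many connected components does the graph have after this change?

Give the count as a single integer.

Initial component count: 1
Add (1,6): endpoints already in same component. Count unchanged: 1.
New component count: 1

Answer: 1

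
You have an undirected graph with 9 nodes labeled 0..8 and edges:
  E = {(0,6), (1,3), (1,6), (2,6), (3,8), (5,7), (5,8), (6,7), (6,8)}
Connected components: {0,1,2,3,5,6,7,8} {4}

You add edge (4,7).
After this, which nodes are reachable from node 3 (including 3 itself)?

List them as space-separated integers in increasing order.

Answer: 0 1 2 3 4 5 6 7 8

Derivation:
Before: nodes reachable from 3: {0,1,2,3,5,6,7,8}
Adding (4,7): merges 3's component with another. Reachability grows.
After: nodes reachable from 3: {0,1,2,3,4,5,6,7,8}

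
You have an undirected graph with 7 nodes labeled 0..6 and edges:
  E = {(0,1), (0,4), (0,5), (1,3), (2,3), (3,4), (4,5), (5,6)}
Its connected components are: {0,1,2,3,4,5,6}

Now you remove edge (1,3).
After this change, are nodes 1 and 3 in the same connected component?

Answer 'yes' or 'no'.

Answer: yes

Derivation:
Initial components: {0,1,2,3,4,5,6}
Removing edge (1,3): not a bridge — component count unchanged at 1.
New components: {0,1,2,3,4,5,6}
Are 1 and 3 in the same component? yes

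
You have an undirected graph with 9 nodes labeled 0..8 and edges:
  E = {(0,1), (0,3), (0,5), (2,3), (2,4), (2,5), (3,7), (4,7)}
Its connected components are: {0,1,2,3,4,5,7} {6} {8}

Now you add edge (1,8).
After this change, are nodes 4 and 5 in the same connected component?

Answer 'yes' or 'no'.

Answer: yes

Derivation:
Initial components: {0,1,2,3,4,5,7} {6} {8}
Adding edge (1,8): merges {0,1,2,3,4,5,7} and {8}.
New components: {0,1,2,3,4,5,7,8} {6}
Are 4 and 5 in the same component? yes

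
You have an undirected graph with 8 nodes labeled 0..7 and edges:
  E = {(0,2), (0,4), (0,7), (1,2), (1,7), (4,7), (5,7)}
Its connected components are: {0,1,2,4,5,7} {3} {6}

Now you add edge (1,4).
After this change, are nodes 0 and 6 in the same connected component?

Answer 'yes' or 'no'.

Answer: no

Derivation:
Initial components: {0,1,2,4,5,7} {3} {6}
Adding edge (1,4): both already in same component {0,1,2,4,5,7}. No change.
New components: {0,1,2,4,5,7} {3} {6}
Are 0 and 6 in the same component? no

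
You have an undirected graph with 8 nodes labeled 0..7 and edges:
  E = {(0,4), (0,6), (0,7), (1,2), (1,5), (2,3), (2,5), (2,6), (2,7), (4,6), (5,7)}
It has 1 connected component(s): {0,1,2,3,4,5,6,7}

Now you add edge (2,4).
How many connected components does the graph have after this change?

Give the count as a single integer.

Answer: 1

Derivation:
Initial component count: 1
Add (2,4): endpoints already in same component. Count unchanged: 1.
New component count: 1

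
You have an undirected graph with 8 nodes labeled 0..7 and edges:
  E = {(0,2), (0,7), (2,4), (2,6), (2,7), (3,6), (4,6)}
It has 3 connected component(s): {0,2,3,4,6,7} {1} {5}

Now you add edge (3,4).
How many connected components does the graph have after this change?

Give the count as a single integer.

Initial component count: 3
Add (3,4): endpoints already in same component. Count unchanged: 3.
New component count: 3

Answer: 3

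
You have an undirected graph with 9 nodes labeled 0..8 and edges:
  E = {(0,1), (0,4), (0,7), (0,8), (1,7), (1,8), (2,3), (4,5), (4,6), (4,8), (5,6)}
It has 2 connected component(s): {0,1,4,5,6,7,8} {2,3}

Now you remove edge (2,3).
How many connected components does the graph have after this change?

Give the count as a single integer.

Initial component count: 2
Remove (2,3): it was a bridge. Count increases: 2 -> 3.
  After removal, components: {0,1,4,5,6,7,8} {2} {3}
New component count: 3

Answer: 3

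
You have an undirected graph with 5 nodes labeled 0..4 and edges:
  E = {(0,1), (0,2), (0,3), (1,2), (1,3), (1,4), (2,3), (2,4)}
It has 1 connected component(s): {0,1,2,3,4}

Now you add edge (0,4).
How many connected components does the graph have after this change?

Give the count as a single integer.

Answer: 1

Derivation:
Initial component count: 1
Add (0,4): endpoints already in same component. Count unchanged: 1.
New component count: 1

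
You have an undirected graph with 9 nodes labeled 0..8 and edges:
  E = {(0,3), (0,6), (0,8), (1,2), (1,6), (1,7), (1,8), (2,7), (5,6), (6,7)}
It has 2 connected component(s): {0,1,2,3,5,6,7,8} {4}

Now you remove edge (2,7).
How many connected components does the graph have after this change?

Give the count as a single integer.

Initial component count: 2
Remove (2,7): not a bridge. Count unchanged: 2.
  After removal, components: {0,1,2,3,5,6,7,8} {4}
New component count: 2

Answer: 2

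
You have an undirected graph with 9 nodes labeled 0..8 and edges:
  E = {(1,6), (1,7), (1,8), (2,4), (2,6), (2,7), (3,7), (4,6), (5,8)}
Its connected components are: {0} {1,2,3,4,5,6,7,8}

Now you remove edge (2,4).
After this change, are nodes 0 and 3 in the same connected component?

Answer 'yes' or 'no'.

Initial components: {0} {1,2,3,4,5,6,7,8}
Removing edge (2,4): not a bridge — component count unchanged at 2.
New components: {0} {1,2,3,4,5,6,7,8}
Are 0 and 3 in the same component? no

Answer: no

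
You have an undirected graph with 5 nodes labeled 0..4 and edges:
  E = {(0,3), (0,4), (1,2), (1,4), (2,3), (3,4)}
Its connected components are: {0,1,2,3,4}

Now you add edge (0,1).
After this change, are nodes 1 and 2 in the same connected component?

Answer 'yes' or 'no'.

Initial components: {0,1,2,3,4}
Adding edge (0,1): both already in same component {0,1,2,3,4}. No change.
New components: {0,1,2,3,4}
Are 1 and 2 in the same component? yes

Answer: yes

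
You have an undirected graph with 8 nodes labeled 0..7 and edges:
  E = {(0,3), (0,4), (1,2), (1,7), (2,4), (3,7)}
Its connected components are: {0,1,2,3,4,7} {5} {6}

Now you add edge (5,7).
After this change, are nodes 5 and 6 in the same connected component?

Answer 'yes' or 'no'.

Initial components: {0,1,2,3,4,7} {5} {6}
Adding edge (5,7): merges {5} and {0,1,2,3,4,7}.
New components: {0,1,2,3,4,5,7} {6}
Are 5 and 6 in the same component? no

Answer: no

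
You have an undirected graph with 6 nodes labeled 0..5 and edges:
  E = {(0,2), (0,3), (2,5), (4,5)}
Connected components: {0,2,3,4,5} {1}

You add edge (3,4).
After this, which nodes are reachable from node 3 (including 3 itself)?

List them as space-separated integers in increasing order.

Answer: 0 2 3 4 5

Derivation:
Before: nodes reachable from 3: {0,2,3,4,5}
Adding (3,4): both endpoints already in same component. Reachability from 3 unchanged.
After: nodes reachable from 3: {0,2,3,4,5}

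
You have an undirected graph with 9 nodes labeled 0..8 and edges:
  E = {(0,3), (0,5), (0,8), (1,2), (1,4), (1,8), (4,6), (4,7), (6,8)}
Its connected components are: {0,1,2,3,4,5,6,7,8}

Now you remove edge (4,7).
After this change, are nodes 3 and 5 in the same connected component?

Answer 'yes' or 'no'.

Initial components: {0,1,2,3,4,5,6,7,8}
Removing edge (4,7): it was a bridge — component count 1 -> 2.
New components: {0,1,2,3,4,5,6,8} {7}
Are 3 and 5 in the same component? yes

Answer: yes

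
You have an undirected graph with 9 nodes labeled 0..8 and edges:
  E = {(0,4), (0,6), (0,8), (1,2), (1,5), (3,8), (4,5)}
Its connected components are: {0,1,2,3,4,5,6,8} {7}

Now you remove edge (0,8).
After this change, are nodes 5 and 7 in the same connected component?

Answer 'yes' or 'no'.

Initial components: {0,1,2,3,4,5,6,8} {7}
Removing edge (0,8): it was a bridge — component count 2 -> 3.
New components: {0,1,2,4,5,6} {3,8} {7}
Are 5 and 7 in the same component? no

Answer: no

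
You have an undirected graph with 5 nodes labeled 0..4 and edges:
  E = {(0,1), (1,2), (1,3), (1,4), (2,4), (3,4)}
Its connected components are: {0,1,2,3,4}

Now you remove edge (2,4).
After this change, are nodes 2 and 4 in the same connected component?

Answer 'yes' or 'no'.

Answer: yes

Derivation:
Initial components: {0,1,2,3,4}
Removing edge (2,4): not a bridge — component count unchanged at 1.
New components: {0,1,2,3,4}
Are 2 and 4 in the same component? yes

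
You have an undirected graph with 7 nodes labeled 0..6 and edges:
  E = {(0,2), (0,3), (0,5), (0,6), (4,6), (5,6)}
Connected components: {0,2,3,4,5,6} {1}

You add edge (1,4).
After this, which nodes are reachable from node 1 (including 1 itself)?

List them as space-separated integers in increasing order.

Answer: 0 1 2 3 4 5 6

Derivation:
Before: nodes reachable from 1: {1}
Adding (1,4): merges 1's component with another. Reachability grows.
After: nodes reachable from 1: {0,1,2,3,4,5,6}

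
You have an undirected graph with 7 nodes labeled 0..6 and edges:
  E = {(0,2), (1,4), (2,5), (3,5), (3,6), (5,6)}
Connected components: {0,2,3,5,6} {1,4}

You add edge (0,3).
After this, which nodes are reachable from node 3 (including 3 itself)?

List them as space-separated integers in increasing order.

Answer: 0 2 3 5 6

Derivation:
Before: nodes reachable from 3: {0,2,3,5,6}
Adding (0,3): both endpoints already in same component. Reachability from 3 unchanged.
After: nodes reachable from 3: {0,2,3,5,6}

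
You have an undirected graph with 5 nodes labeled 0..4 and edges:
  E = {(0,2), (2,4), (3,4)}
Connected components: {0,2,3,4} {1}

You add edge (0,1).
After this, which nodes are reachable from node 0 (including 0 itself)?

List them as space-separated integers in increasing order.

Answer: 0 1 2 3 4

Derivation:
Before: nodes reachable from 0: {0,2,3,4}
Adding (0,1): merges 0's component with another. Reachability grows.
After: nodes reachable from 0: {0,1,2,3,4}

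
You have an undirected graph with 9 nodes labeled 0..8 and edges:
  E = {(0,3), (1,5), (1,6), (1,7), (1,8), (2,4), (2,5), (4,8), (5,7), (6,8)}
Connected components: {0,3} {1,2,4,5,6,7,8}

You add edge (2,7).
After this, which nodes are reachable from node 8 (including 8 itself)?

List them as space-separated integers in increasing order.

Before: nodes reachable from 8: {1,2,4,5,6,7,8}
Adding (2,7): both endpoints already in same component. Reachability from 8 unchanged.
After: nodes reachable from 8: {1,2,4,5,6,7,8}

Answer: 1 2 4 5 6 7 8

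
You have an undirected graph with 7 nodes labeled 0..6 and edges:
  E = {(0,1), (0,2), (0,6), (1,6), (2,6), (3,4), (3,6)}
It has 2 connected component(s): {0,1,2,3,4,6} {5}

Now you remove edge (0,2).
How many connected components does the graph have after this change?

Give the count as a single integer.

Initial component count: 2
Remove (0,2): not a bridge. Count unchanged: 2.
  After removal, components: {0,1,2,3,4,6} {5}
New component count: 2

Answer: 2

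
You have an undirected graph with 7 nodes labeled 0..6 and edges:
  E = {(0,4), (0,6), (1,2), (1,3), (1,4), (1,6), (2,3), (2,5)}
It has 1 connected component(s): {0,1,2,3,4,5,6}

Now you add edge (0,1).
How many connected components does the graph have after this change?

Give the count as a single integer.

Initial component count: 1
Add (0,1): endpoints already in same component. Count unchanged: 1.
New component count: 1

Answer: 1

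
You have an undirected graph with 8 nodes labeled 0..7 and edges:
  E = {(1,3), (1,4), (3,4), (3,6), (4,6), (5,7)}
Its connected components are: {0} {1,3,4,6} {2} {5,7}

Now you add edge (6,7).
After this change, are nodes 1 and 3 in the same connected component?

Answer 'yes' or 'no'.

Answer: yes

Derivation:
Initial components: {0} {1,3,4,6} {2} {5,7}
Adding edge (6,7): merges {1,3,4,6} and {5,7}.
New components: {0} {1,3,4,5,6,7} {2}
Are 1 and 3 in the same component? yes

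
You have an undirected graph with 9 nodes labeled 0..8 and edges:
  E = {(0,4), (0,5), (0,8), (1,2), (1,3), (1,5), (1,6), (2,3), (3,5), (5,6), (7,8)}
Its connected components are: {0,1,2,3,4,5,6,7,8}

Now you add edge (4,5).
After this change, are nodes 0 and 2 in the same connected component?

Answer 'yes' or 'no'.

Initial components: {0,1,2,3,4,5,6,7,8}
Adding edge (4,5): both already in same component {0,1,2,3,4,5,6,7,8}. No change.
New components: {0,1,2,3,4,5,6,7,8}
Are 0 and 2 in the same component? yes

Answer: yes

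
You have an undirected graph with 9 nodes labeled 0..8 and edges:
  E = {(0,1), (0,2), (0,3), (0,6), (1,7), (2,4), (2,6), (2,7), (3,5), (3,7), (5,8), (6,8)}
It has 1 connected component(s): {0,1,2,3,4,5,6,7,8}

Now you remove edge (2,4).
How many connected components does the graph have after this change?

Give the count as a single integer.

Initial component count: 1
Remove (2,4): it was a bridge. Count increases: 1 -> 2.
  After removal, components: {0,1,2,3,5,6,7,8} {4}
New component count: 2

Answer: 2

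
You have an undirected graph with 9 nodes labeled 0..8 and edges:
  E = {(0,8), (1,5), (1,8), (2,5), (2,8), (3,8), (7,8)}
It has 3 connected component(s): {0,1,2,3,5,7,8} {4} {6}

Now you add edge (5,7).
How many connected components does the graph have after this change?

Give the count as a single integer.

Initial component count: 3
Add (5,7): endpoints already in same component. Count unchanged: 3.
New component count: 3

Answer: 3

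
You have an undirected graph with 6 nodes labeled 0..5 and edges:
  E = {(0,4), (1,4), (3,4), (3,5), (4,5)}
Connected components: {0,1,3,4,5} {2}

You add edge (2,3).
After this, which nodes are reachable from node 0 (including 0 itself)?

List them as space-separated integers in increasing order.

Before: nodes reachable from 0: {0,1,3,4,5}
Adding (2,3): merges 0's component with another. Reachability grows.
After: nodes reachable from 0: {0,1,2,3,4,5}

Answer: 0 1 2 3 4 5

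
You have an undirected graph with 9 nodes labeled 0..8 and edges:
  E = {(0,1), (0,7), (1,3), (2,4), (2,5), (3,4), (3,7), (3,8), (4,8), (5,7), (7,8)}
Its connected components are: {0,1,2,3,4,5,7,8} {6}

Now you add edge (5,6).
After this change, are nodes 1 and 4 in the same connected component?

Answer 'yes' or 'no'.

Initial components: {0,1,2,3,4,5,7,8} {6}
Adding edge (5,6): merges {0,1,2,3,4,5,7,8} and {6}.
New components: {0,1,2,3,4,5,6,7,8}
Are 1 and 4 in the same component? yes

Answer: yes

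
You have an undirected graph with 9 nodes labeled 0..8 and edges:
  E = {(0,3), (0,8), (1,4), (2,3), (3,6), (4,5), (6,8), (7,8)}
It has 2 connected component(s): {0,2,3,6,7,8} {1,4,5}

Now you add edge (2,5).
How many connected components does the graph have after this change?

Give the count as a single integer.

Answer: 1

Derivation:
Initial component count: 2
Add (2,5): merges two components. Count decreases: 2 -> 1.
New component count: 1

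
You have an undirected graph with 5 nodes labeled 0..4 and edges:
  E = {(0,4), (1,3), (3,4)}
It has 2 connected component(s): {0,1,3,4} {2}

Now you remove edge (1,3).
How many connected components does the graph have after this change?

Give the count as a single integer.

Answer: 3

Derivation:
Initial component count: 2
Remove (1,3): it was a bridge. Count increases: 2 -> 3.
  After removal, components: {0,3,4} {1} {2}
New component count: 3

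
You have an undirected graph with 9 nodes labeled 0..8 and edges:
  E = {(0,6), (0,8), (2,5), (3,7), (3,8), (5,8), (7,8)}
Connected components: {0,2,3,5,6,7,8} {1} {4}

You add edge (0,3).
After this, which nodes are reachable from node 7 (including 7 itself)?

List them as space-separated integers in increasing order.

Before: nodes reachable from 7: {0,2,3,5,6,7,8}
Adding (0,3): both endpoints already in same component. Reachability from 7 unchanged.
After: nodes reachable from 7: {0,2,3,5,6,7,8}

Answer: 0 2 3 5 6 7 8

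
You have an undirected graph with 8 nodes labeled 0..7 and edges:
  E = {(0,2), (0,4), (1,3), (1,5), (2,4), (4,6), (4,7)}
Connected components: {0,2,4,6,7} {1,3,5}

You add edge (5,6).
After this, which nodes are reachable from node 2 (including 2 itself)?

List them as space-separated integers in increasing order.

Answer: 0 1 2 3 4 5 6 7

Derivation:
Before: nodes reachable from 2: {0,2,4,6,7}
Adding (5,6): merges 2's component with another. Reachability grows.
After: nodes reachable from 2: {0,1,2,3,4,5,6,7}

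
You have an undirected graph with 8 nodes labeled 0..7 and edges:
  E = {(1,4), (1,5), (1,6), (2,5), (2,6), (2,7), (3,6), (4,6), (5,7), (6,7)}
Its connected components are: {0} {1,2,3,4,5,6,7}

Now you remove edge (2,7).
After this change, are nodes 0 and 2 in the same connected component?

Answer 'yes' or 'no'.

Initial components: {0} {1,2,3,4,5,6,7}
Removing edge (2,7): not a bridge — component count unchanged at 2.
New components: {0} {1,2,3,4,5,6,7}
Are 0 and 2 in the same component? no

Answer: no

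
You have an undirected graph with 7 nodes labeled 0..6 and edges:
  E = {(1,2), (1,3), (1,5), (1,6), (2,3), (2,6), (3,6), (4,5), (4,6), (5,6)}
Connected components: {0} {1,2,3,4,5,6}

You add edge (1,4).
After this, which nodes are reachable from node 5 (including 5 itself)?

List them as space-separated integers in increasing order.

Before: nodes reachable from 5: {1,2,3,4,5,6}
Adding (1,4): both endpoints already in same component. Reachability from 5 unchanged.
After: nodes reachable from 5: {1,2,3,4,5,6}

Answer: 1 2 3 4 5 6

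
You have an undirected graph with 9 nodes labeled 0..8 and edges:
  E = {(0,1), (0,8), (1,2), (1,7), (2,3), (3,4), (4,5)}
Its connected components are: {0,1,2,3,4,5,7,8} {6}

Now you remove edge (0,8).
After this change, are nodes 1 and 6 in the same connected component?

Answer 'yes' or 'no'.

Answer: no

Derivation:
Initial components: {0,1,2,3,4,5,7,8} {6}
Removing edge (0,8): it was a bridge — component count 2 -> 3.
New components: {0,1,2,3,4,5,7} {6} {8}
Are 1 and 6 in the same component? no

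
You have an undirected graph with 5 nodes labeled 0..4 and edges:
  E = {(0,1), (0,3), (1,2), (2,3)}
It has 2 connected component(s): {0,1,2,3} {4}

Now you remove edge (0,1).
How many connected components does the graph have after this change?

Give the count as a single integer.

Initial component count: 2
Remove (0,1): not a bridge. Count unchanged: 2.
  After removal, components: {0,1,2,3} {4}
New component count: 2

Answer: 2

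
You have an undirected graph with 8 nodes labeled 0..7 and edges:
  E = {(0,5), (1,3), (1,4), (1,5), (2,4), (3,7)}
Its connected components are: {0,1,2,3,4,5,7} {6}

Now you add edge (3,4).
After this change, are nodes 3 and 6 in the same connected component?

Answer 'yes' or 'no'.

Initial components: {0,1,2,3,4,5,7} {6}
Adding edge (3,4): both already in same component {0,1,2,3,4,5,7}. No change.
New components: {0,1,2,3,4,5,7} {6}
Are 3 and 6 in the same component? no

Answer: no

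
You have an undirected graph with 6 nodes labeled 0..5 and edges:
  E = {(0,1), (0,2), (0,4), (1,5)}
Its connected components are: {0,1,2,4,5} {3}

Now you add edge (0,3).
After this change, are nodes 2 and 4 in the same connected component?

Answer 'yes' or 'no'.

Answer: yes

Derivation:
Initial components: {0,1,2,4,5} {3}
Adding edge (0,3): merges {0,1,2,4,5} and {3}.
New components: {0,1,2,3,4,5}
Are 2 and 4 in the same component? yes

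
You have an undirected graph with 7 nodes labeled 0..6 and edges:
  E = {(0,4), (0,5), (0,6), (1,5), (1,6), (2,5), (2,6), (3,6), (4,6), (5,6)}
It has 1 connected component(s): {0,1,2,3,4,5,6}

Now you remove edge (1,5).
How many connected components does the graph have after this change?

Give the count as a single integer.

Initial component count: 1
Remove (1,5): not a bridge. Count unchanged: 1.
  After removal, components: {0,1,2,3,4,5,6}
New component count: 1

Answer: 1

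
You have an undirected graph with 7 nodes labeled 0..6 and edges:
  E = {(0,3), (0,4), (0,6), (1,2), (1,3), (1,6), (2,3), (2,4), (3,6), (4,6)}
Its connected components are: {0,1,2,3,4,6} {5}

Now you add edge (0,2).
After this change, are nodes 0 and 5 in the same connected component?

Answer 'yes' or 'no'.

Answer: no

Derivation:
Initial components: {0,1,2,3,4,6} {5}
Adding edge (0,2): both already in same component {0,1,2,3,4,6}. No change.
New components: {0,1,2,3,4,6} {5}
Are 0 and 5 in the same component? no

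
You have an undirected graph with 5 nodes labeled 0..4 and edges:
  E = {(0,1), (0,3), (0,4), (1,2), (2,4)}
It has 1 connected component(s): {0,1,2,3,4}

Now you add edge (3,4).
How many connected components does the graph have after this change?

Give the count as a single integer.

Initial component count: 1
Add (3,4): endpoints already in same component. Count unchanged: 1.
New component count: 1

Answer: 1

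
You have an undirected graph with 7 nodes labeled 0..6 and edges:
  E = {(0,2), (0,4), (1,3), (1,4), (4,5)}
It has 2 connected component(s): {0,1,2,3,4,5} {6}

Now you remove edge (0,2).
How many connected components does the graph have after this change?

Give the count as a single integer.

Answer: 3

Derivation:
Initial component count: 2
Remove (0,2): it was a bridge. Count increases: 2 -> 3.
  After removal, components: {0,1,3,4,5} {2} {6}
New component count: 3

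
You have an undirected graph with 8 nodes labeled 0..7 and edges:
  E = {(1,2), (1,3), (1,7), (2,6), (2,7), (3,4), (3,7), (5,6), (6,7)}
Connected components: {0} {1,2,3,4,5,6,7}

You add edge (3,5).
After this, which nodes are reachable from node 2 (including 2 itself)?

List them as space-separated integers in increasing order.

Answer: 1 2 3 4 5 6 7

Derivation:
Before: nodes reachable from 2: {1,2,3,4,5,6,7}
Adding (3,5): both endpoints already in same component. Reachability from 2 unchanged.
After: nodes reachable from 2: {1,2,3,4,5,6,7}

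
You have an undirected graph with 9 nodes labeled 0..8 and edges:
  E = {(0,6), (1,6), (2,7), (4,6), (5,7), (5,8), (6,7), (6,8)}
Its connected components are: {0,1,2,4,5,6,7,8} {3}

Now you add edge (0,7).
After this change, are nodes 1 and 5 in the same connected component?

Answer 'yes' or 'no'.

Answer: yes

Derivation:
Initial components: {0,1,2,4,5,6,7,8} {3}
Adding edge (0,7): both already in same component {0,1,2,4,5,6,7,8}. No change.
New components: {0,1,2,4,5,6,7,8} {3}
Are 1 and 5 in the same component? yes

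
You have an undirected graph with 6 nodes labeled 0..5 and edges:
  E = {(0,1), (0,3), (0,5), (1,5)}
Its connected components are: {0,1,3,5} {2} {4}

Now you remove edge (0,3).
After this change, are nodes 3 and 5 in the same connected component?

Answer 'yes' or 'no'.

Answer: no

Derivation:
Initial components: {0,1,3,5} {2} {4}
Removing edge (0,3): it was a bridge — component count 3 -> 4.
New components: {0,1,5} {2} {3} {4}
Are 3 and 5 in the same component? no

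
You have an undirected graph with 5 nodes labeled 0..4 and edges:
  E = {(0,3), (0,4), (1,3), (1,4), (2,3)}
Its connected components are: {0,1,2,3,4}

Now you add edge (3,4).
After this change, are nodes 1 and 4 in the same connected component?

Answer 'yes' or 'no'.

Initial components: {0,1,2,3,4}
Adding edge (3,4): both already in same component {0,1,2,3,4}. No change.
New components: {0,1,2,3,4}
Are 1 and 4 in the same component? yes

Answer: yes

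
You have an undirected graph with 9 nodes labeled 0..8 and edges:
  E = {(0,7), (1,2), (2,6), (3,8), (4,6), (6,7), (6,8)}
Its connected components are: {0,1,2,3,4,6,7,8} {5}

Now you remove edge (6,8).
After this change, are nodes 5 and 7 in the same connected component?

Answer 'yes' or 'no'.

Initial components: {0,1,2,3,4,6,7,8} {5}
Removing edge (6,8): it was a bridge — component count 2 -> 3.
New components: {0,1,2,4,6,7} {3,8} {5}
Are 5 and 7 in the same component? no

Answer: no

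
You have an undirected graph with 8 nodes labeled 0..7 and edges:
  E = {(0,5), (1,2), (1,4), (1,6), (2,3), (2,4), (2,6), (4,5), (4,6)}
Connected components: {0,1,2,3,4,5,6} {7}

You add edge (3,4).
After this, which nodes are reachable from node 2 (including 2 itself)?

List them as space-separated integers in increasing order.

Answer: 0 1 2 3 4 5 6

Derivation:
Before: nodes reachable from 2: {0,1,2,3,4,5,6}
Adding (3,4): both endpoints already in same component. Reachability from 2 unchanged.
After: nodes reachable from 2: {0,1,2,3,4,5,6}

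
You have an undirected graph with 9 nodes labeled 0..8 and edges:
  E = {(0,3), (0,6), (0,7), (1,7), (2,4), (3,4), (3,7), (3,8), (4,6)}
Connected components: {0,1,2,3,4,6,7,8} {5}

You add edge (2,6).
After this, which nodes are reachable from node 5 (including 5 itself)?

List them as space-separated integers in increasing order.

Before: nodes reachable from 5: {5}
Adding (2,6): both endpoints already in same component. Reachability from 5 unchanged.
After: nodes reachable from 5: {5}

Answer: 5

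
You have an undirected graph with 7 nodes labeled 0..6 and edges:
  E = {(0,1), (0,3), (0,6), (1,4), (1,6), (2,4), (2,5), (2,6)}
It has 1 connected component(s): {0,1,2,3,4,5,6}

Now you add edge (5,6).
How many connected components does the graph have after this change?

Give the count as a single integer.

Answer: 1

Derivation:
Initial component count: 1
Add (5,6): endpoints already in same component. Count unchanged: 1.
New component count: 1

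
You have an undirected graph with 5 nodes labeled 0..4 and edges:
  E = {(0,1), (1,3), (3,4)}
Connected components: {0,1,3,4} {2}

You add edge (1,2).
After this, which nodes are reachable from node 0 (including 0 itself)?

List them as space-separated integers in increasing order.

Before: nodes reachable from 0: {0,1,3,4}
Adding (1,2): merges 0's component with another. Reachability grows.
After: nodes reachable from 0: {0,1,2,3,4}

Answer: 0 1 2 3 4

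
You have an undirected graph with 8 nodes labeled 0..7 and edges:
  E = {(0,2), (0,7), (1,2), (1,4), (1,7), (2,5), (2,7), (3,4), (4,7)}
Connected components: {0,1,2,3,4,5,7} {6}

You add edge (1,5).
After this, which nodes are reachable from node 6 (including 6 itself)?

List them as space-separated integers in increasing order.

Answer: 6

Derivation:
Before: nodes reachable from 6: {6}
Adding (1,5): both endpoints already in same component. Reachability from 6 unchanged.
After: nodes reachable from 6: {6}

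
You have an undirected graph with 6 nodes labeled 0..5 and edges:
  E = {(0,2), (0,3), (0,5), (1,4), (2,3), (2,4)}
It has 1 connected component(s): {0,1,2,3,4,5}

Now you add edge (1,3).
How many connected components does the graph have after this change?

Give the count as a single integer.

Answer: 1

Derivation:
Initial component count: 1
Add (1,3): endpoints already in same component. Count unchanged: 1.
New component count: 1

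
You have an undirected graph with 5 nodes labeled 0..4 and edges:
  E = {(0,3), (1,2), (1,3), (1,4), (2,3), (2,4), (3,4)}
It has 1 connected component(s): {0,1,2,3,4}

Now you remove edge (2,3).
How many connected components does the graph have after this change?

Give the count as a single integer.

Answer: 1

Derivation:
Initial component count: 1
Remove (2,3): not a bridge. Count unchanged: 1.
  After removal, components: {0,1,2,3,4}
New component count: 1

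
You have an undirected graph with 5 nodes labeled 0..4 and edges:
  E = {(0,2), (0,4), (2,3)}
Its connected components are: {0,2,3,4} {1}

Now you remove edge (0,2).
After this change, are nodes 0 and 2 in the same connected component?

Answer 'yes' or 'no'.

Answer: no

Derivation:
Initial components: {0,2,3,4} {1}
Removing edge (0,2): it was a bridge — component count 2 -> 3.
New components: {0,4} {1} {2,3}
Are 0 and 2 in the same component? no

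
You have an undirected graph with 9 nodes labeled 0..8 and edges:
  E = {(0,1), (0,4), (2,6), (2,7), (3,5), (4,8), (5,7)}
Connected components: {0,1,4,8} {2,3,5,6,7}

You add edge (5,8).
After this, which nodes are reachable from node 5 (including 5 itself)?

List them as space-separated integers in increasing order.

Before: nodes reachable from 5: {2,3,5,6,7}
Adding (5,8): merges 5's component with another. Reachability grows.
After: nodes reachable from 5: {0,1,2,3,4,5,6,7,8}

Answer: 0 1 2 3 4 5 6 7 8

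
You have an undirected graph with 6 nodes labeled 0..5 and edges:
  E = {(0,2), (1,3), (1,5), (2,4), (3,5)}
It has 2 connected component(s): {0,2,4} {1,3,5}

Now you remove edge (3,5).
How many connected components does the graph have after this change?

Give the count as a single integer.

Answer: 2

Derivation:
Initial component count: 2
Remove (3,5): not a bridge. Count unchanged: 2.
  After removal, components: {0,2,4} {1,3,5}
New component count: 2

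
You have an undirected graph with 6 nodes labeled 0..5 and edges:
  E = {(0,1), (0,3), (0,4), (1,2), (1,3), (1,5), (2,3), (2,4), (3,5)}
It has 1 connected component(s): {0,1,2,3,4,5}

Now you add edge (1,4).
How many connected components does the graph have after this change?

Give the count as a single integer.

Answer: 1

Derivation:
Initial component count: 1
Add (1,4): endpoints already in same component. Count unchanged: 1.
New component count: 1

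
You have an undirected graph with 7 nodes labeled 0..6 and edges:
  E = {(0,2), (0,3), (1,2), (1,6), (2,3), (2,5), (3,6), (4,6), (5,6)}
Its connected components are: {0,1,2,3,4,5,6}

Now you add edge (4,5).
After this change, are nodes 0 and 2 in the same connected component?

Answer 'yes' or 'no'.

Answer: yes

Derivation:
Initial components: {0,1,2,3,4,5,6}
Adding edge (4,5): both already in same component {0,1,2,3,4,5,6}. No change.
New components: {0,1,2,3,4,5,6}
Are 0 and 2 in the same component? yes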